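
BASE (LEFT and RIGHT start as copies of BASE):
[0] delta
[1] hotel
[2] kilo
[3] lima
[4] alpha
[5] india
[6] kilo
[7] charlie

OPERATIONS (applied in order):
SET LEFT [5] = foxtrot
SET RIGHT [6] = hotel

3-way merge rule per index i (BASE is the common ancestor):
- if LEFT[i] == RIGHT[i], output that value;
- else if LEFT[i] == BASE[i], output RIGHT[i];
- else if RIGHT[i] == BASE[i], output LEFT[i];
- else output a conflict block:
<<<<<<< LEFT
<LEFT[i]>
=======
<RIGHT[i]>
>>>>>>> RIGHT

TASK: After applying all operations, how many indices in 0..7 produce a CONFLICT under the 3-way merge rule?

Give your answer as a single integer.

Answer: 0

Derivation:
Final LEFT:  [delta, hotel, kilo, lima, alpha, foxtrot, kilo, charlie]
Final RIGHT: [delta, hotel, kilo, lima, alpha, india, hotel, charlie]
i=0: L=delta R=delta -> agree -> delta
i=1: L=hotel R=hotel -> agree -> hotel
i=2: L=kilo R=kilo -> agree -> kilo
i=3: L=lima R=lima -> agree -> lima
i=4: L=alpha R=alpha -> agree -> alpha
i=5: L=foxtrot, R=india=BASE -> take LEFT -> foxtrot
i=6: L=kilo=BASE, R=hotel -> take RIGHT -> hotel
i=7: L=charlie R=charlie -> agree -> charlie
Conflict count: 0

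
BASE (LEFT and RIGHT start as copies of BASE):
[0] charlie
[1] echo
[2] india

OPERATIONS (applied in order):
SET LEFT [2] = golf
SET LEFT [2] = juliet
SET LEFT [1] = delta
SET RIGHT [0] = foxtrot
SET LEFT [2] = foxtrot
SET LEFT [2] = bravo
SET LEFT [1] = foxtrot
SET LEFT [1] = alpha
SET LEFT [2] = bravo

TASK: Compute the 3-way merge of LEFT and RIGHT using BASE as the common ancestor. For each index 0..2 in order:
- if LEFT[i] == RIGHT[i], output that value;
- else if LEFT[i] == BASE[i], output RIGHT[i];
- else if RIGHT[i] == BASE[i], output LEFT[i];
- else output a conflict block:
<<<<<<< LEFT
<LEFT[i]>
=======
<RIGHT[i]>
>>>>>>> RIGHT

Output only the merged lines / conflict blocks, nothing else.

Final LEFT:  [charlie, alpha, bravo]
Final RIGHT: [foxtrot, echo, india]
i=0: L=charlie=BASE, R=foxtrot -> take RIGHT -> foxtrot
i=1: L=alpha, R=echo=BASE -> take LEFT -> alpha
i=2: L=bravo, R=india=BASE -> take LEFT -> bravo

Answer: foxtrot
alpha
bravo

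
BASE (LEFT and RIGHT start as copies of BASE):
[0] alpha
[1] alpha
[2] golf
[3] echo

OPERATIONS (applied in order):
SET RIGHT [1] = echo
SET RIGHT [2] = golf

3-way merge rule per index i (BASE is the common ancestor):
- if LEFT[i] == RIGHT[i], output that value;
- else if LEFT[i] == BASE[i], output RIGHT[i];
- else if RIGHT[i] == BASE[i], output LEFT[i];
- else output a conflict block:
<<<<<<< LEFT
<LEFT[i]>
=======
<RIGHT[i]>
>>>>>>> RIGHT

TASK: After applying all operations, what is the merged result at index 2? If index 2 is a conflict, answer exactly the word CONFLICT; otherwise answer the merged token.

Answer: golf

Derivation:
Final LEFT:  [alpha, alpha, golf, echo]
Final RIGHT: [alpha, echo, golf, echo]
i=0: L=alpha R=alpha -> agree -> alpha
i=1: L=alpha=BASE, R=echo -> take RIGHT -> echo
i=2: L=golf R=golf -> agree -> golf
i=3: L=echo R=echo -> agree -> echo
Index 2 -> golf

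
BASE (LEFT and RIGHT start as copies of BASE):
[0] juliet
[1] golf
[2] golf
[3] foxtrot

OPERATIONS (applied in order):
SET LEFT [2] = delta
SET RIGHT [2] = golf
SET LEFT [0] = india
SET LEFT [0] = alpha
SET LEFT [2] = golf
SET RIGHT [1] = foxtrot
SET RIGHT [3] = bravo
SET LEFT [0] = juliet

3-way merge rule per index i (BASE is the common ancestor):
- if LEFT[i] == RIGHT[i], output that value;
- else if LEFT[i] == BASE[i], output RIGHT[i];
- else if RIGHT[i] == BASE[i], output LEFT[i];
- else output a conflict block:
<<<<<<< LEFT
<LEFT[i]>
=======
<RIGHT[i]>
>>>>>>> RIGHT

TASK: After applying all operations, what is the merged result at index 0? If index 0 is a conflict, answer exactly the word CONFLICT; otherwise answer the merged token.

Answer: juliet

Derivation:
Final LEFT:  [juliet, golf, golf, foxtrot]
Final RIGHT: [juliet, foxtrot, golf, bravo]
i=0: L=juliet R=juliet -> agree -> juliet
i=1: L=golf=BASE, R=foxtrot -> take RIGHT -> foxtrot
i=2: L=golf R=golf -> agree -> golf
i=3: L=foxtrot=BASE, R=bravo -> take RIGHT -> bravo
Index 0 -> juliet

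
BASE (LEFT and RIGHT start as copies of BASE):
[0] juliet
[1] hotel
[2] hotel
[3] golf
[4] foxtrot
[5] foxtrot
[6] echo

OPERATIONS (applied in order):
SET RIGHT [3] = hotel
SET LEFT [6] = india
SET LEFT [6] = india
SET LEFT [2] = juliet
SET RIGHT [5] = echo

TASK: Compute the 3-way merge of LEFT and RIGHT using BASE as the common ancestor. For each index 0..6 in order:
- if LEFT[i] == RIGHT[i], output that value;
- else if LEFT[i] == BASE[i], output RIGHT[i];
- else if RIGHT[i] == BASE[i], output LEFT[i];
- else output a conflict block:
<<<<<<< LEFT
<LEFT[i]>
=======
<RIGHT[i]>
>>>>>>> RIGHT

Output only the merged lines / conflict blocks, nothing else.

Answer: juliet
hotel
juliet
hotel
foxtrot
echo
india

Derivation:
Final LEFT:  [juliet, hotel, juliet, golf, foxtrot, foxtrot, india]
Final RIGHT: [juliet, hotel, hotel, hotel, foxtrot, echo, echo]
i=0: L=juliet R=juliet -> agree -> juliet
i=1: L=hotel R=hotel -> agree -> hotel
i=2: L=juliet, R=hotel=BASE -> take LEFT -> juliet
i=3: L=golf=BASE, R=hotel -> take RIGHT -> hotel
i=4: L=foxtrot R=foxtrot -> agree -> foxtrot
i=5: L=foxtrot=BASE, R=echo -> take RIGHT -> echo
i=6: L=india, R=echo=BASE -> take LEFT -> india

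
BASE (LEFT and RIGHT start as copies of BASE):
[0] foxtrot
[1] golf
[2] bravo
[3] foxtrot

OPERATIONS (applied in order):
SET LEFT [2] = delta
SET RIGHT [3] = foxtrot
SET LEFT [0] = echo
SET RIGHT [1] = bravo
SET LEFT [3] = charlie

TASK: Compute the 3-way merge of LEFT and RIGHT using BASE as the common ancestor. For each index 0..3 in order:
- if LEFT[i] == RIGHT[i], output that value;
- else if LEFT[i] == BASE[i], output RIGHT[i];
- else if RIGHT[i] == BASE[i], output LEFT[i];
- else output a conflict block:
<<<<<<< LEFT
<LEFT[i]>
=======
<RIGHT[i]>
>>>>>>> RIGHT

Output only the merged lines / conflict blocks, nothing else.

Answer: echo
bravo
delta
charlie

Derivation:
Final LEFT:  [echo, golf, delta, charlie]
Final RIGHT: [foxtrot, bravo, bravo, foxtrot]
i=0: L=echo, R=foxtrot=BASE -> take LEFT -> echo
i=1: L=golf=BASE, R=bravo -> take RIGHT -> bravo
i=2: L=delta, R=bravo=BASE -> take LEFT -> delta
i=3: L=charlie, R=foxtrot=BASE -> take LEFT -> charlie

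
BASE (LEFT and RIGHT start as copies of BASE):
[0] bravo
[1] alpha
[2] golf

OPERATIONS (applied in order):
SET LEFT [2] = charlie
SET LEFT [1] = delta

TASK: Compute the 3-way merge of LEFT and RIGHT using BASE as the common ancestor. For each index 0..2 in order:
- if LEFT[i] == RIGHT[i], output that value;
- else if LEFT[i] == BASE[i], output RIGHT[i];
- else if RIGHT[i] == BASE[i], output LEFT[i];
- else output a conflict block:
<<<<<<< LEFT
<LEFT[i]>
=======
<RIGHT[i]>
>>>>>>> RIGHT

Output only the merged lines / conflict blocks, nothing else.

Final LEFT:  [bravo, delta, charlie]
Final RIGHT: [bravo, alpha, golf]
i=0: L=bravo R=bravo -> agree -> bravo
i=1: L=delta, R=alpha=BASE -> take LEFT -> delta
i=2: L=charlie, R=golf=BASE -> take LEFT -> charlie

Answer: bravo
delta
charlie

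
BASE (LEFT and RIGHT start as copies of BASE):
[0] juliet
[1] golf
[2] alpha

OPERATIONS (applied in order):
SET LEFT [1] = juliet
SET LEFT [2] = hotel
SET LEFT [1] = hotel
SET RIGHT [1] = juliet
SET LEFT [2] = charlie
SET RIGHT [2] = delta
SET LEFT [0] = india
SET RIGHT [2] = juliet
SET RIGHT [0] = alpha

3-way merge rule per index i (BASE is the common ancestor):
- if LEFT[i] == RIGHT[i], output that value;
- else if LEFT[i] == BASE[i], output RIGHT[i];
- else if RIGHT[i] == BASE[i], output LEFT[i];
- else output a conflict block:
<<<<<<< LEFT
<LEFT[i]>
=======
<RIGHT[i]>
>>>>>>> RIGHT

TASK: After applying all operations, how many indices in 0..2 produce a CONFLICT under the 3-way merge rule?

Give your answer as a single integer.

Final LEFT:  [india, hotel, charlie]
Final RIGHT: [alpha, juliet, juliet]
i=0: BASE=juliet L=india R=alpha all differ -> CONFLICT
i=1: BASE=golf L=hotel R=juliet all differ -> CONFLICT
i=2: BASE=alpha L=charlie R=juliet all differ -> CONFLICT
Conflict count: 3

Answer: 3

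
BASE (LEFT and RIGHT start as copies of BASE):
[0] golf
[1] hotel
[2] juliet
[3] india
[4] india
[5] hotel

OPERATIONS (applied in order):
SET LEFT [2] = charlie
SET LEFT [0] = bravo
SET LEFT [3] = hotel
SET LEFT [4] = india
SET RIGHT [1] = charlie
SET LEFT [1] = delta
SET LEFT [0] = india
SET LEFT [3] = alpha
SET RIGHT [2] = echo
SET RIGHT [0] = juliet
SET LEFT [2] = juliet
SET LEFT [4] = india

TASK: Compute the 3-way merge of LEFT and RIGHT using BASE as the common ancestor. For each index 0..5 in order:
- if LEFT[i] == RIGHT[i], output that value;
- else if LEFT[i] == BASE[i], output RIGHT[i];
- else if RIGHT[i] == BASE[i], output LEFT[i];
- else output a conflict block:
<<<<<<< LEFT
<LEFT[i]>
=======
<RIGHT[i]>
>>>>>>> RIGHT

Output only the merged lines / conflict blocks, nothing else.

Final LEFT:  [india, delta, juliet, alpha, india, hotel]
Final RIGHT: [juliet, charlie, echo, india, india, hotel]
i=0: BASE=golf L=india R=juliet all differ -> CONFLICT
i=1: BASE=hotel L=delta R=charlie all differ -> CONFLICT
i=2: L=juliet=BASE, R=echo -> take RIGHT -> echo
i=3: L=alpha, R=india=BASE -> take LEFT -> alpha
i=4: L=india R=india -> agree -> india
i=5: L=hotel R=hotel -> agree -> hotel

Answer: <<<<<<< LEFT
india
=======
juliet
>>>>>>> RIGHT
<<<<<<< LEFT
delta
=======
charlie
>>>>>>> RIGHT
echo
alpha
india
hotel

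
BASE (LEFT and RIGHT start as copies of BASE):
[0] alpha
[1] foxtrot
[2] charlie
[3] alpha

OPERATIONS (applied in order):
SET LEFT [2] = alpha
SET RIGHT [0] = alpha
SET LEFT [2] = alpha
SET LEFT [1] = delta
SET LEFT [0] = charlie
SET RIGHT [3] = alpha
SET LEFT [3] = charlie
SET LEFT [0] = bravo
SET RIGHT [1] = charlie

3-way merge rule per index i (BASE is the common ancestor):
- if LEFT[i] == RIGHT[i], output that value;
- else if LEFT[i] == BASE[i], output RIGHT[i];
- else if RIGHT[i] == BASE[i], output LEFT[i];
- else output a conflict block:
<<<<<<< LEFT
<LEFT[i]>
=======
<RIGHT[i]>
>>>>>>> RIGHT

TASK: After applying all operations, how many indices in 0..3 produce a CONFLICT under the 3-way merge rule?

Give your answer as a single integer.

Final LEFT:  [bravo, delta, alpha, charlie]
Final RIGHT: [alpha, charlie, charlie, alpha]
i=0: L=bravo, R=alpha=BASE -> take LEFT -> bravo
i=1: BASE=foxtrot L=delta R=charlie all differ -> CONFLICT
i=2: L=alpha, R=charlie=BASE -> take LEFT -> alpha
i=3: L=charlie, R=alpha=BASE -> take LEFT -> charlie
Conflict count: 1

Answer: 1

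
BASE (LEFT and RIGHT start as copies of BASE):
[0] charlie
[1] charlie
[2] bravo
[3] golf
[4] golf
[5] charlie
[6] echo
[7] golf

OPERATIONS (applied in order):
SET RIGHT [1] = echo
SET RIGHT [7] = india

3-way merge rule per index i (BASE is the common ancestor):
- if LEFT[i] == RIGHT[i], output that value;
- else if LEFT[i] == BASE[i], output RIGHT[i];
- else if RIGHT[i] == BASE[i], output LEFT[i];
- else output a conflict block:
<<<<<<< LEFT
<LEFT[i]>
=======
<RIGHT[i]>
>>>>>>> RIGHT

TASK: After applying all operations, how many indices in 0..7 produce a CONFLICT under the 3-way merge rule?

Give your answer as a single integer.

Final LEFT:  [charlie, charlie, bravo, golf, golf, charlie, echo, golf]
Final RIGHT: [charlie, echo, bravo, golf, golf, charlie, echo, india]
i=0: L=charlie R=charlie -> agree -> charlie
i=1: L=charlie=BASE, R=echo -> take RIGHT -> echo
i=2: L=bravo R=bravo -> agree -> bravo
i=3: L=golf R=golf -> agree -> golf
i=4: L=golf R=golf -> agree -> golf
i=5: L=charlie R=charlie -> agree -> charlie
i=6: L=echo R=echo -> agree -> echo
i=7: L=golf=BASE, R=india -> take RIGHT -> india
Conflict count: 0

Answer: 0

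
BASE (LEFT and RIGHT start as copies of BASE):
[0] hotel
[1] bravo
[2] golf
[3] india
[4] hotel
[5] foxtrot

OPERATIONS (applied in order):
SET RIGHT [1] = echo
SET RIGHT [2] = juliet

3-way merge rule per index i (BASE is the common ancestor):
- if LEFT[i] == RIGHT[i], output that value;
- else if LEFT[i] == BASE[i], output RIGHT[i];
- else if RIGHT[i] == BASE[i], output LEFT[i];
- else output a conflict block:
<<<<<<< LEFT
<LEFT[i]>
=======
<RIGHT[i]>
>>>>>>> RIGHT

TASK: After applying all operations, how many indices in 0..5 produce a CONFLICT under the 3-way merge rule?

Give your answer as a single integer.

Final LEFT:  [hotel, bravo, golf, india, hotel, foxtrot]
Final RIGHT: [hotel, echo, juliet, india, hotel, foxtrot]
i=0: L=hotel R=hotel -> agree -> hotel
i=1: L=bravo=BASE, R=echo -> take RIGHT -> echo
i=2: L=golf=BASE, R=juliet -> take RIGHT -> juliet
i=3: L=india R=india -> agree -> india
i=4: L=hotel R=hotel -> agree -> hotel
i=5: L=foxtrot R=foxtrot -> agree -> foxtrot
Conflict count: 0

Answer: 0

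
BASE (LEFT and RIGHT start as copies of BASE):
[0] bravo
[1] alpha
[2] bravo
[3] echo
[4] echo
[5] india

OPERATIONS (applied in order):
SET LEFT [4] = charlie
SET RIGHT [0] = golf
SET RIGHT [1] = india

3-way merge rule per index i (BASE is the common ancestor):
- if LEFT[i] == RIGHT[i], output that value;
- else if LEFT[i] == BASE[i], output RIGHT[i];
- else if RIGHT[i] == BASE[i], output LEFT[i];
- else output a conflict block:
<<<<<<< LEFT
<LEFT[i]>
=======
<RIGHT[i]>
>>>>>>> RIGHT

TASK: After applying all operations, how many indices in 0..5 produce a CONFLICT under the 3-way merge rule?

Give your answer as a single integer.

Final LEFT:  [bravo, alpha, bravo, echo, charlie, india]
Final RIGHT: [golf, india, bravo, echo, echo, india]
i=0: L=bravo=BASE, R=golf -> take RIGHT -> golf
i=1: L=alpha=BASE, R=india -> take RIGHT -> india
i=2: L=bravo R=bravo -> agree -> bravo
i=3: L=echo R=echo -> agree -> echo
i=4: L=charlie, R=echo=BASE -> take LEFT -> charlie
i=5: L=india R=india -> agree -> india
Conflict count: 0

Answer: 0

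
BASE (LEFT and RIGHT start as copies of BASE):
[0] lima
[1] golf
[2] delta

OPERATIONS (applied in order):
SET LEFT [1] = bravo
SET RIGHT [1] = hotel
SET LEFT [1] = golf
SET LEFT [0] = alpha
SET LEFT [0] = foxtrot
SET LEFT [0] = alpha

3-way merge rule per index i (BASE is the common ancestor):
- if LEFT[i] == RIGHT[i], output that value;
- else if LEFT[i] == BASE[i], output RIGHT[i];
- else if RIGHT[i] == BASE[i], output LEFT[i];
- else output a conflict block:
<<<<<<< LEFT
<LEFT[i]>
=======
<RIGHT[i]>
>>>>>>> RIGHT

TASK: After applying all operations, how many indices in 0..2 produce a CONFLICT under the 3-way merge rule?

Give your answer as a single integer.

Final LEFT:  [alpha, golf, delta]
Final RIGHT: [lima, hotel, delta]
i=0: L=alpha, R=lima=BASE -> take LEFT -> alpha
i=1: L=golf=BASE, R=hotel -> take RIGHT -> hotel
i=2: L=delta R=delta -> agree -> delta
Conflict count: 0

Answer: 0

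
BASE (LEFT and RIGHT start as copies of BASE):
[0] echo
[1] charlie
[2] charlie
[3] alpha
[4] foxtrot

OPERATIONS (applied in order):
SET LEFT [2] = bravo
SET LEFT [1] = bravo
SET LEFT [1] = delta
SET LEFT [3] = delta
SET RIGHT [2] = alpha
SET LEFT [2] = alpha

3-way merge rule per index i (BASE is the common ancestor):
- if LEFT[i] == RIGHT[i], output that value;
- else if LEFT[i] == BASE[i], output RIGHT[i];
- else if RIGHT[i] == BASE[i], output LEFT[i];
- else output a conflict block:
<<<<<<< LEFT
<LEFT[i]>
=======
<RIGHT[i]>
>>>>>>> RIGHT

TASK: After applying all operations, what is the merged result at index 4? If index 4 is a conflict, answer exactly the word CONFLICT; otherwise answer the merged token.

Answer: foxtrot

Derivation:
Final LEFT:  [echo, delta, alpha, delta, foxtrot]
Final RIGHT: [echo, charlie, alpha, alpha, foxtrot]
i=0: L=echo R=echo -> agree -> echo
i=1: L=delta, R=charlie=BASE -> take LEFT -> delta
i=2: L=alpha R=alpha -> agree -> alpha
i=3: L=delta, R=alpha=BASE -> take LEFT -> delta
i=4: L=foxtrot R=foxtrot -> agree -> foxtrot
Index 4 -> foxtrot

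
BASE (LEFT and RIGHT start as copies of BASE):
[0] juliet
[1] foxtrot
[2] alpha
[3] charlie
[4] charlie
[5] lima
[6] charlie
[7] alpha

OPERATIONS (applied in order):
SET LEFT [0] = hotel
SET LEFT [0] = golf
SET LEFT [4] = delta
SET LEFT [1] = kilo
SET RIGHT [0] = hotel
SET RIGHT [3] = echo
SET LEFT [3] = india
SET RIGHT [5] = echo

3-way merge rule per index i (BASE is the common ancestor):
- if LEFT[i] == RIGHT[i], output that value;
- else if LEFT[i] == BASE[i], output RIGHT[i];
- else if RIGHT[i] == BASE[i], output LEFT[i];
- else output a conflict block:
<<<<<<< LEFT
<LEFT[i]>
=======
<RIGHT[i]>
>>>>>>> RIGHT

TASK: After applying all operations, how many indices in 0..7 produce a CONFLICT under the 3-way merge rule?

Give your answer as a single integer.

Answer: 2

Derivation:
Final LEFT:  [golf, kilo, alpha, india, delta, lima, charlie, alpha]
Final RIGHT: [hotel, foxtrot, alpha, echo, charlie, echo, charlie, alpha]
i=0: BASE=juliet L=golf R=hotel all differ -> CONFLICT
i=1: L=kilo, R=foxtrot=BASE -> take LEFT -> kilo
i=2: L=alpha R=alpha -> agree -> alpha
i=3: BASE=charlie L=india R=echo all differ -> CONFLICT
i=4: L=delta, R=charlie=BASE -> take LEFT -> delta
i=5: L=lima=BASE, R=echo -> take RIGHT -> echo
i=6: L=charlie R=charlie -> agree -> charlie
i=7: L=alpha R=alpha -> agree -> alpha
Conflict count: 2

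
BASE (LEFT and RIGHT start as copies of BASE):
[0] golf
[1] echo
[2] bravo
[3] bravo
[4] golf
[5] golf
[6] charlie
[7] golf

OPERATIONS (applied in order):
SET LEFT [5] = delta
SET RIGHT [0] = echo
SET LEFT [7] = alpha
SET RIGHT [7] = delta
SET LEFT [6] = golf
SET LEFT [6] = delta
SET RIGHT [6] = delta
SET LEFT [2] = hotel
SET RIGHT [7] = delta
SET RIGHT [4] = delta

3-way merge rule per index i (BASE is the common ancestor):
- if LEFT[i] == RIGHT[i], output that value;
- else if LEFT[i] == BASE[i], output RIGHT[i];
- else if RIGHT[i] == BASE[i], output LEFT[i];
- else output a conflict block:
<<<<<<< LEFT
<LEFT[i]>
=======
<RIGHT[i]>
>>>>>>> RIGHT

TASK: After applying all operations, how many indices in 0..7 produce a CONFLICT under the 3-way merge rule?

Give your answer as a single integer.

Answer: 1

Derivation:
Final LEFT:  [golf, echo, hotel, bravo, golf, delta, delta, alpha]
Final RIGHT: [echo, echo, bravo, bravo, delta, golf, delta, delta]
i=0: L=golf=BASE, R=echo -> take RIGHT -> echo
i=1: L=echo R=echo -> agree -> echo
i=2: L=hotel, R=bravo=BASE -> take LEFT -> hotel
i=3: L=bravo R=bravo -> agree -> bravo
i=4: L=golf=BASE, R=delta -> take RIGHT -> delta
i=5: L=delta, R=golf=BASE -> take LEFT -> delta
i=6: L=delta R=delta -> agree -> delta
i=7: BASE=golf L=alpha R=delta all differ -> CONFLICT
Conflict count: 1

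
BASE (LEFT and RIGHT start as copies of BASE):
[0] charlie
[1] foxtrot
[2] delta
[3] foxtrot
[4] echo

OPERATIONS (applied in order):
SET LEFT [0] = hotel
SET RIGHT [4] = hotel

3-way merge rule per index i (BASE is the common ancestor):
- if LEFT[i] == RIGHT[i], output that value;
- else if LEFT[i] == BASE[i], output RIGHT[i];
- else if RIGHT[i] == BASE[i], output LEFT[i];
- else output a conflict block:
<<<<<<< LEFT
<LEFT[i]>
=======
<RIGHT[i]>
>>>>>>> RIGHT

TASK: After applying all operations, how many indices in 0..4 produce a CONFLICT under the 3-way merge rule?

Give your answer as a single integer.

Answer: 0

Derivation:
Final LEFT:  [hotel, foxtrot, delta, foxtrot, echo]
Final RIGHT: [charlie, foxtrot, delta, foxtrot, hotel]
i=0: L=hotel, R=charlie=BASE -> take LEFT -> hotel
i=1: L=foxtrot R=foxtrot -> agree -> foxtrot
i=2: L=delta R=delta -> agree -> delta
i=3: L=foxtrot R=foxtrot -> agree -> foxtrot
i=4: L=echo=BASE, R=hotel -> take RIGHT -> hotel
Conflict count: 0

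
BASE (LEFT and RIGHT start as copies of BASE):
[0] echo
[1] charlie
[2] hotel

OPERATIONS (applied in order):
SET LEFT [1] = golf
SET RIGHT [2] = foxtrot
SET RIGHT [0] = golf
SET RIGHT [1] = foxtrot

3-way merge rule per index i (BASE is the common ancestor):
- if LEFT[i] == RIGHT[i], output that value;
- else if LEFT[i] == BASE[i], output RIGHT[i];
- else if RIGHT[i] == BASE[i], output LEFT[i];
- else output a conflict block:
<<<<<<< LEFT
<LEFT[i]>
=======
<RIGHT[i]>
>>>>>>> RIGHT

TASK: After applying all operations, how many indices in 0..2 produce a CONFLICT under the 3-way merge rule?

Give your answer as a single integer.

Answer: 1

Derivation:
Final LEFT:  [echo, golf, hotel]
Final RIGHT: [golf, foxtrot, foxtrot]
i=0: L=echo=BASE, R=golf -> take RIGHT -> golf
i=1: BASE=charlie L=golf R=foxtrot all differ -> CONFLICT
i=2: L=hotel=BASE, R=foxtrot -> take RIGHT -> foxtrot
Conflict count: 1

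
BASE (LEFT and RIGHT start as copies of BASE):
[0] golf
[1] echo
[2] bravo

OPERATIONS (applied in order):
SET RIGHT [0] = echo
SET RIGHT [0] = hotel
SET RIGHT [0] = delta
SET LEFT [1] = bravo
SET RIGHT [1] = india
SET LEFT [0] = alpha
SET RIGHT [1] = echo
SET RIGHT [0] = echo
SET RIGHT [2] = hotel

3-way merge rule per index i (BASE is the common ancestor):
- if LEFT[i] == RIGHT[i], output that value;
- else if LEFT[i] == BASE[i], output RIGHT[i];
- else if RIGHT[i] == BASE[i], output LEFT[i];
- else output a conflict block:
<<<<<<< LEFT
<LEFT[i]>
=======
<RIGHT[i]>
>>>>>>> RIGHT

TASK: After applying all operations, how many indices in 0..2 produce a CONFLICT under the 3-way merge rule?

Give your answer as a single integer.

Answer: 1

Derivation:
Final LEFT:  [alpha, bravo, bravo]
Final RIGHT: [echo, echo, hotel]
i=0: BASE=golf L=alpha R=echo all differ -> CONFLICT
i=1: L=bravo, R=echo=BASE -> take LEFT -> bravo
i=2: L=bravo=BASE, R=hotel -> take RIGHT -> hotel
Conflict count: 1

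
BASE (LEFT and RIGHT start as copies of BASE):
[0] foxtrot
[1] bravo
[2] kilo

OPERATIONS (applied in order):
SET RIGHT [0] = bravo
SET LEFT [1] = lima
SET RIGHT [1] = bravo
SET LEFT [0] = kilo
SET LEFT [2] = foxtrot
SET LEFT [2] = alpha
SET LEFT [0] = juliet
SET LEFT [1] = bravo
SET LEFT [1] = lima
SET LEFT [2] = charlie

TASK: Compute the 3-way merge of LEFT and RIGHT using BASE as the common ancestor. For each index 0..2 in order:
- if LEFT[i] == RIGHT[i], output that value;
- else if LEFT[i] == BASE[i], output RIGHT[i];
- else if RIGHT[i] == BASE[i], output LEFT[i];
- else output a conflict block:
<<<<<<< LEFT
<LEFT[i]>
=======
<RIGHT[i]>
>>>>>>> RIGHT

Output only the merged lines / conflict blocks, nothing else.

Answer: <<<<<<< LEFT
juliet
=======
bravo
>>>>>>> RIGHT
lima
charlie

Derivation:
Final LEFT:  [juliet, lima, charlie]
Final RIGHT: [bravo, bravo, kilo]
i=0: BASE=foxtrot L=juliet R=bravo all differ -> CONFLICT
i=1: L=lima, R=bravo=BASE -> take LEFT -> lima
i=2: L=charlie, R=kilo=BASE -> take LEFT -> charlie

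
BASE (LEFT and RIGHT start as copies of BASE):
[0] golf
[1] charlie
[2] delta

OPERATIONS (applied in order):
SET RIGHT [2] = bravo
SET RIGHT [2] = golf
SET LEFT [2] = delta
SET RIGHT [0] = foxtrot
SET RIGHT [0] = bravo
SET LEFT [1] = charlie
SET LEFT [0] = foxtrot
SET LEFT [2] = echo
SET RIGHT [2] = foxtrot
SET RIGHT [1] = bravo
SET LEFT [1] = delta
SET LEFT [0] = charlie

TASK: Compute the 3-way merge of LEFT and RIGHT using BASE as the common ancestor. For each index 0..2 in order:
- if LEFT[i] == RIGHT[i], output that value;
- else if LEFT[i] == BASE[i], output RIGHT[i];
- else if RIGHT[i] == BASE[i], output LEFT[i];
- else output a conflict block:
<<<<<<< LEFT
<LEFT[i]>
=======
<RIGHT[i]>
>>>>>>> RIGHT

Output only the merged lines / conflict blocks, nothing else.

Final LEFT:  [charlie, delta, echo]
Final RIGHT: [bravo, bravo, foxtrot]
i=0: BASE=golf L=charlie R=bravo all differ -> CONFLICT
i=1: BASE=charlie L=delta R=bravo all differ -> CONFLICT
i=2: BASE=delta L=echo R=foxtrot all differ -> CONFLICT

Answer: <<<<<<< LEFT
charlie
=======
bravo
>>>>>>> RIGHT
<<<<<<< LEFT
delta
=======
bravo
>>>>>>> RIGHT
<<<<<<< LEFT
echo
=======
foxtrot
>>>>>>> RIGHT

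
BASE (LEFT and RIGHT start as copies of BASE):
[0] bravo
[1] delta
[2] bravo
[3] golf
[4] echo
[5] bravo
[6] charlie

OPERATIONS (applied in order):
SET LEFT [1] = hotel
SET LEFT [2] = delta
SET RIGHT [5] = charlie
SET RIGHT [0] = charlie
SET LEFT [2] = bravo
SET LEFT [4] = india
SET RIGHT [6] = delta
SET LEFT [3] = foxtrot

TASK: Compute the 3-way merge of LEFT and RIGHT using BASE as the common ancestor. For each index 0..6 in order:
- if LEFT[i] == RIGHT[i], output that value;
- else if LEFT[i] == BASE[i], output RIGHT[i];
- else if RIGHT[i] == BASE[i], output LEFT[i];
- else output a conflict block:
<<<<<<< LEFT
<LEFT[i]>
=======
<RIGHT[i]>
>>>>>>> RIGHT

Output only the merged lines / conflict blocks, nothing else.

Answer: charlie
hotel
bravo
foxtrot
india
charlie
delta

Derivation:
Final LEFT:  [bravo, hotel, bravo, foxtrot, india, bravo, charlie]
Final RIGHT: [charlie, delta, bravo, golf, echo, charlie, delta]
i=0: L=bravo=BASE, R=charlie -> take RIGHT -> charlie
i=1: L=hotel, R=delta=BASE -> take LEFT -> hotel
i=2: L=bravo R=bravo -> agree -> bravo
i=3: L=foxtrot, R=golf=BASE -> take LEFT -> foxtrot
i=4: L=india, R=echo=BASE -> take LEFT -> india
i=5: L=bravo=BASE, R=charlie -> take RIGHT -> charlie
i=6: L=charlie=BASE, R=delta -> take RIGHT -> delta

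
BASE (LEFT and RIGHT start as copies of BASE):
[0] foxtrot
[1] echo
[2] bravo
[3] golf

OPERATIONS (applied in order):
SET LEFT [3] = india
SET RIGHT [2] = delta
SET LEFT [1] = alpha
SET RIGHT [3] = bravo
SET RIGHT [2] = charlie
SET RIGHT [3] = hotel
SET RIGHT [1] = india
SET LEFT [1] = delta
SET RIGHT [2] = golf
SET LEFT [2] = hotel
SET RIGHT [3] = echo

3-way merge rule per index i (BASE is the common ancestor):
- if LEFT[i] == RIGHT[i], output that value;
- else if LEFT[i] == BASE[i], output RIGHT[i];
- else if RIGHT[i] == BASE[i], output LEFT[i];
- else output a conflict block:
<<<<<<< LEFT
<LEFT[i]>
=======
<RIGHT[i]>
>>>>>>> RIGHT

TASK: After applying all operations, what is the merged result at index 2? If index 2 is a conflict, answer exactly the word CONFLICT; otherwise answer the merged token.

Answer: CONFLICT

Derivation:
Final LEFT:  [foxtrot, delta, hotel, india]
Final RIGHT: [foxtrot, india, golf, echo]
i=0: L=foxtrot R=foxtrot -> agree -> foxtrot
i=1: BASE=echo L=delta R=india all differ -> CONFLICT
i=2: BASE=bravo L=hotel R=golf all differ -> CONFLICT
i=3: BASE=golf L=india R=echo all differ -> CONFLICT
Index 2 -> CONFLICT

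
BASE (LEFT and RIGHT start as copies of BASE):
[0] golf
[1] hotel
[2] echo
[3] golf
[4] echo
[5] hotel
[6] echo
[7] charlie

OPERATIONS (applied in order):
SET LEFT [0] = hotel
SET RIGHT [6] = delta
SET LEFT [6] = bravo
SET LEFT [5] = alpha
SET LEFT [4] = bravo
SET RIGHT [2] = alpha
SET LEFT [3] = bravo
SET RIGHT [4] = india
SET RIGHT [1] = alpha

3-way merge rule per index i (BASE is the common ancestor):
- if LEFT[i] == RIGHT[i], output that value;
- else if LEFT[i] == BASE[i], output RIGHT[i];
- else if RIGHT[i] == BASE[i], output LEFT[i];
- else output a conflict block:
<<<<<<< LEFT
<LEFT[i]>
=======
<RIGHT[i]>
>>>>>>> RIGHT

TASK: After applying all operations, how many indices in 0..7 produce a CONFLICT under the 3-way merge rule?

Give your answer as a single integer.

Final LEFT:  [hotel, hotel, echo, bravo, bravo, alpha, bravo, charlie]
Final RIGHT: [golf, alpha, alpha, golf, india, hotel, delta, charlie]
i=0: L=hotel, R=golf=BASE -> take LEFT -> hotel
i=1: L=hotel=BASE, R=alpha -> take RIGHT -> alpha
i=2: L=echo=BASE, R=alpha -> take RIGHT -> alpha
i=3: L=bravo, R=golf=BASE -> take LEFT -> bravo
i=4: BASE=echo L=bravo R=india all differ -> CONFLICT
i=5: L=alpha, R=hotel=BASE -> take LEFT -> alpha
i=6: BASE=echo L=bravo R=delta all differ -> CONFLICT
i=7: L=charlie R=charlie -> agree -> charlie
Conflict count: 2

Answer: 2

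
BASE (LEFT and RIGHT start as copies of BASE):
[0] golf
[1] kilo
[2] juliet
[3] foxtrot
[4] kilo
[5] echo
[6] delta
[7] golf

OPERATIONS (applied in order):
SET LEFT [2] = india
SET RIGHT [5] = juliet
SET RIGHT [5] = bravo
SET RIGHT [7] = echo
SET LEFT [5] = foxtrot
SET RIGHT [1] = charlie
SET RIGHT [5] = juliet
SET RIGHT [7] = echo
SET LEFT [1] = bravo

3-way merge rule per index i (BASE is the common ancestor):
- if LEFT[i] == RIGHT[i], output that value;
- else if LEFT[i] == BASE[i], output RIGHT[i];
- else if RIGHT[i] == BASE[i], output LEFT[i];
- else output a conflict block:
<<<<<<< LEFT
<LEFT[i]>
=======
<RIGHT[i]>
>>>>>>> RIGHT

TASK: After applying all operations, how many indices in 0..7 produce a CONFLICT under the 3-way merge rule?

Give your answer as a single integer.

Final LEFT:  [golf, bravo, india, foxtrot, kilo, foxtrot, delta, golf]
Final RIGHT: [golf, charlie, juliet, foxtrot, kilo, juliet, delta, echo]
i=0: L=golf R=golf -> agree -> golf
i=1: BASE=kilo L=bravo R=charlie all differ -> CONFLICT
i=2: L=india, R=juliet=BASE -> take LEFT -> india
i=3: L=foxtrot R=foxtrot -> agree -> foxtrot
i=4: L=kilo R=kilo -> agree -> kilo
i=5: BASE=echo L=foxtrot R=juliet all differ -> CONFLICT
i=6: L=delta R=delta -> agree -> delta
i=7: L=golf=BASE, R=echo -> take RIGHT -> echo
Conflict count: 2

Answer: 2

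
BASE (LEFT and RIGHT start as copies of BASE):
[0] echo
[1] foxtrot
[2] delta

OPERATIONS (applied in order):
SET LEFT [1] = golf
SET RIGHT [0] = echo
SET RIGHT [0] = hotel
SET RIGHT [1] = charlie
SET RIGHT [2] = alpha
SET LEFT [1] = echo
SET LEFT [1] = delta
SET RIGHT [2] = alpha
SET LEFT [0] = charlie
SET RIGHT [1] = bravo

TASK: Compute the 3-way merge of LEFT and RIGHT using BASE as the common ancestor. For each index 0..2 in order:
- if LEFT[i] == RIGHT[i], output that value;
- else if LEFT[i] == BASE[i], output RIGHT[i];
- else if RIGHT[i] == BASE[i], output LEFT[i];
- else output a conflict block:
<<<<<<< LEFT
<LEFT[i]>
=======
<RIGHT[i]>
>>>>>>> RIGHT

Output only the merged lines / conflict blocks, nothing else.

Answer: <<<<<<< LEFT
charlie
=======
hotel
>>>>>>> RIGHT
<<<<<<< LEFT
delta
=======
bravo
>>>>>>> RIGHT
alpha

Derivation:
Final LEFT:  [charlie, delta, delta]
Final RIGHT: [hotel, bravo, alpha]
i=0: BASE=echo L=charlie R=hotel all differ -> CONFLICT
i=1: BASE=foxtrot L=delta R=bravo all differ -> CONFLICT
i=2: L=delta=BASE, R=alpha -> take RIGHT -> alpha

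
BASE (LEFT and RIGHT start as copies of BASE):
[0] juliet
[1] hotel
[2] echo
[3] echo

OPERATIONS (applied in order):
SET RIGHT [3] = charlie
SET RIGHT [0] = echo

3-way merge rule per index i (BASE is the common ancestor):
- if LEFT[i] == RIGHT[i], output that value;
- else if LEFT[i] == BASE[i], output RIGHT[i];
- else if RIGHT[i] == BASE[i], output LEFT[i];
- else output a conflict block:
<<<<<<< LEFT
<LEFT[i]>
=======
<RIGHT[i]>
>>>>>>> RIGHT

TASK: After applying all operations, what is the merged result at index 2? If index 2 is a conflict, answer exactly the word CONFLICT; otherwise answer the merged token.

Final LEFT:  [juliet, hotel, echo, echo]
Final RIGHT: [echo, hotel, echo, charlie]
i=0: L=juliet=BASE, R=echo -> take RIGHT -> echo
i=1: L=hotel R=hotel -> agree -> hotel
i=2: L=echo R=echo -> agree -> echo
i=3: L=echo=BASE, R=charlie -> take RIGHT -> charlie
Index 2 -> echo

Answer: echo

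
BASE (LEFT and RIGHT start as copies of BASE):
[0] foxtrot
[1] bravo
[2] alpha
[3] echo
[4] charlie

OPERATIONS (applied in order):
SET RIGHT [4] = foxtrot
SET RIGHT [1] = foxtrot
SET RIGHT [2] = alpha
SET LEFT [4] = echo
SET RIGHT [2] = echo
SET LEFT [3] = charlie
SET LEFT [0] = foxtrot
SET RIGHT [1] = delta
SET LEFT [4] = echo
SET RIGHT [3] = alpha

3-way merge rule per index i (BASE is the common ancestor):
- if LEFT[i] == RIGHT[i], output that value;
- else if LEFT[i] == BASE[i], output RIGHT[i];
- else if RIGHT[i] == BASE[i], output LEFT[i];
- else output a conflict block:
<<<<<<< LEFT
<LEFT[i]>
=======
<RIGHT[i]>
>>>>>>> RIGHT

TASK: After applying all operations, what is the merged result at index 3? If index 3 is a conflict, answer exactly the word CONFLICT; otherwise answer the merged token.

Answer: CONFLICT

Derivation:
Final LEFT:  [foxtrot, bravo, alpha, charlie, echo]
Final RIGHT: [foxtrot, delta, echo, alpha, foxtrot]
i=0: L=foxtrot R=foxtrot -> agree -> foxtrot
i=1: L=bravo=BASE, R=delta -> take RIGHT -> delta
i=2: L=alpha=BASE, R=echo -> take RIGHT -> echo
i=3: BASE=echo L=charlie R=alpha all differ -> CONFLICT
i=4: BASE=charlie L=echo R=foxtrot all differ -> CONFLICT
Index 3 -> CONFLICT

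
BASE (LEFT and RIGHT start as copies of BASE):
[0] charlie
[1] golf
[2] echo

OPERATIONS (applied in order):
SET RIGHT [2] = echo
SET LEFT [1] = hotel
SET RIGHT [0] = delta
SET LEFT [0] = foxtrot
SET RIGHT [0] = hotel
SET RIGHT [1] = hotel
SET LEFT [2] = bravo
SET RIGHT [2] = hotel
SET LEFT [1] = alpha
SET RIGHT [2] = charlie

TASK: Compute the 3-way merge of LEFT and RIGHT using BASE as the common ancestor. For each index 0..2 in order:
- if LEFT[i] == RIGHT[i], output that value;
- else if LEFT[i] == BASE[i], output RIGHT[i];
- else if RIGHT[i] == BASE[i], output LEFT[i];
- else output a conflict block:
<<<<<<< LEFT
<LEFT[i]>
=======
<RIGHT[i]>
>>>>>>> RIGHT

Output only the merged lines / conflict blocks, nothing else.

Final LEFT:  [foxtrot, alpha, bravo]
Final RIGHT: [hotel, hotel, charlie]
i=0: BASE=charlie L=foxtrot R=hotel all differ -> CONFLICT
i=1: BASE=golf L=alpha R=hotel all differ -> CONFLICT
i=2: BASE=echo L=bravo R=charlie all differ -> CONFLICT

Answer: <<<<<<< LEFT
foxtrot
=======
hotel
>>>>>>> RIGHT
<<<<<<< LEFT
alpha
=======
hotel
>>>>>>> RIGHT
<<<<<<< LEFT
bravo
=======
charlie
>>>>>>> RIGHT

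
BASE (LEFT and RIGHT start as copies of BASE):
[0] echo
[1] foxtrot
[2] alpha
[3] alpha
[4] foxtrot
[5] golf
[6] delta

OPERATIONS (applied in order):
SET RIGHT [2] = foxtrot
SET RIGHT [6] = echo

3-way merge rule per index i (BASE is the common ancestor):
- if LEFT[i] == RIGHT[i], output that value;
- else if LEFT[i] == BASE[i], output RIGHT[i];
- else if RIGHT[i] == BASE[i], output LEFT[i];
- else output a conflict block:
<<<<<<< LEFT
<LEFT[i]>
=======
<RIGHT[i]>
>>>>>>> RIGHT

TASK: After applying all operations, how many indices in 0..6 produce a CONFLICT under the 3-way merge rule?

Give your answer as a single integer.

Answer: 0

Derivation:
Final LEFT:  [echo, foxtrot, alpha, alpha, foxtrot, golf, delta]
Final RIGHT: [echo, foxtrot, foxtrot, alpha, foxtrot, golf, echo]
i=0: L=echo R=echo -> agree -> echo
i=1: L=foxtrot R=foxtrot -> agree -> foxtrot
i=2: L=alpha=BASE, R=foxtrot -> take RIGHT -> foxtrot
i=3: L=alpha R=alpha -> agree -> alpha
i=4: L=foxtrot R=foxtrot -> agree -> foxtrot
i=5: L=golf R=golf -> agree -> golf
i=6: L=delta=BASE, R=echo -> take RIGHT -> echo
Conflict count: 0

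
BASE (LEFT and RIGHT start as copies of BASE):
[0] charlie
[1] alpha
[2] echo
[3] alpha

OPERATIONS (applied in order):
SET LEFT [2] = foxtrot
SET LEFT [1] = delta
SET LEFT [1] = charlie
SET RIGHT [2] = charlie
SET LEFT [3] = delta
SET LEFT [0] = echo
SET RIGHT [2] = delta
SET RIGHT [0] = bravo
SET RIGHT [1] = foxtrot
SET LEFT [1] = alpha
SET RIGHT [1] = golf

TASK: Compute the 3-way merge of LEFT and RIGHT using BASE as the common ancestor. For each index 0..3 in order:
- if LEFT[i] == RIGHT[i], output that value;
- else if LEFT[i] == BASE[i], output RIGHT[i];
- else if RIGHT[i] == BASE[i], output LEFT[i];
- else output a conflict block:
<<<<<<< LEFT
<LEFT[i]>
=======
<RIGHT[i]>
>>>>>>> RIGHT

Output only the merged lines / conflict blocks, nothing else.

Final LEFT:  [echo, alpha, foxtrot, delta]
Final RIGHT: [bravo, golf, delta, alpha]
i=0: BASE=charlie L=echo R=bravo all differ -> CONFLICT
i=1: L=alpha=BASE, R=golf -> take RIGHT -> golf
i=2: BASE=echo L=foxtrot R=delta all differ -> CONFLICT
i=3: L=delta, R=alpha=BASE -> take LEFT -> delta

Answer: <<<<<<< LEFT
echo
=======
bravo
>>>>>>> RIGHT
golf
<<<<<<< LEFT
foxtrot
=======
delta
>>>>>>> RIGHT
delta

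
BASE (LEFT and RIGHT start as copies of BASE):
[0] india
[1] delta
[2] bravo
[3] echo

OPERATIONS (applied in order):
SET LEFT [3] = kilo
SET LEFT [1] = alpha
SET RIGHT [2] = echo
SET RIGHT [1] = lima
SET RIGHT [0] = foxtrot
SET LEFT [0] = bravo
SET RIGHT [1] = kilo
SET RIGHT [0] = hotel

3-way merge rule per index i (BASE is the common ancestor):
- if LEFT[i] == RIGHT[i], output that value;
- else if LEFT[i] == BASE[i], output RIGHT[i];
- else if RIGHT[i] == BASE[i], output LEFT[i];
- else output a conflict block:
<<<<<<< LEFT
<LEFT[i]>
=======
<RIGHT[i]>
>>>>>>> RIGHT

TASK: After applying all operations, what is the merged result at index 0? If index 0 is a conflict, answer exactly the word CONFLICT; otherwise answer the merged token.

Final LEFT:  [bravo, alpha, bravo, kilo]
Final RIGHT: [hotel, kilo, echo, echo]
i=0: BASE=india L=bravo R=hotel all differ -> CONFLICT
i=1: BASE=delta L=alpha R=kilo all differ -> CONFLICT
i=2: L=bravo=BASE, R=echo -> take RIGHT -> echo
i=3: L=kilo, R=echo=BASE -> take LEFT -> kilo
Index 0 -> CONFLICT

Answer: CONFLICT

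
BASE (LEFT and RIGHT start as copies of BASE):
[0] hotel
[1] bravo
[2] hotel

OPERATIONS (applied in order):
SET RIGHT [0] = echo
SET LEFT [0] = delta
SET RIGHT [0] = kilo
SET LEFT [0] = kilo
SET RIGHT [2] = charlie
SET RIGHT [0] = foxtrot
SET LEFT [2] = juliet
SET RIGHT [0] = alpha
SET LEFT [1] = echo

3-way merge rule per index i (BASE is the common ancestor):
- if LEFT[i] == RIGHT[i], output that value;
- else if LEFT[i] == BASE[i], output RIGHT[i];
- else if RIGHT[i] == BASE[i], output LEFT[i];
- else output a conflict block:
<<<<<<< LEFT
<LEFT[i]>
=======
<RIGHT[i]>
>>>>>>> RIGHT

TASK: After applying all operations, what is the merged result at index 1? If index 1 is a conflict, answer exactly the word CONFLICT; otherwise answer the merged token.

Final LEFT:  [kilo, echo, juliet]
Final RIGHT: [alpha, bravo, charlie]
i=0: BASE=hotel L=kilo R=alpha all differ -> CONFLICT
i=1: L=echo, R=bravo=BASE -> take LEFT -> echo
i=2: BASE=hotel L=juliet R=charlie all differ -> CONFLICT
Index 1 -> echo

Answer: echo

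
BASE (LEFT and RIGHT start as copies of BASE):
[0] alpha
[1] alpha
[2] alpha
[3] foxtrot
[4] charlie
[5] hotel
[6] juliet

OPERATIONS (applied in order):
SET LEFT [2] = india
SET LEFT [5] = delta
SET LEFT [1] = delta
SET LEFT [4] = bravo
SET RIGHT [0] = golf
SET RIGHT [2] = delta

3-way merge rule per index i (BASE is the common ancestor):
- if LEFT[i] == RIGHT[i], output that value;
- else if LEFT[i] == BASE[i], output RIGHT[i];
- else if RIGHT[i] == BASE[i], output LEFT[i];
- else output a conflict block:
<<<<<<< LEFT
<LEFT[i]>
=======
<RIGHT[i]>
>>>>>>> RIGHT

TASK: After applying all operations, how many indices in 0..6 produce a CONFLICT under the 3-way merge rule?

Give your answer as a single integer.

Answer: 1

Derivation:
Final LEFT:  [alpha, delta, india, foxtrot, bravo, delta, juliet]
Final RIGHT: [golf, alpha, delta, foxtrot, charlie, hotel, juliet]
i=0: L=alpha=BASE, R=golf -> take RIGHT -> golf
i=1: L=delta, R=alpha=BASE -> take LEFT -> delta
i=2: BASE=alpha L=india R=delta all differ -> CONFLICT
i=3: L=foxtrot R=foxtrot -> agree -> foxtrot
i=4: L=bravo, R=charlie=BASE -> take LEFT -> bravo
i=5: L=delta, R=hotel=BASE -> take LEFT -> delta
i=6: L=juliet R=juliet -> agree -> juliet
Conflict count: 1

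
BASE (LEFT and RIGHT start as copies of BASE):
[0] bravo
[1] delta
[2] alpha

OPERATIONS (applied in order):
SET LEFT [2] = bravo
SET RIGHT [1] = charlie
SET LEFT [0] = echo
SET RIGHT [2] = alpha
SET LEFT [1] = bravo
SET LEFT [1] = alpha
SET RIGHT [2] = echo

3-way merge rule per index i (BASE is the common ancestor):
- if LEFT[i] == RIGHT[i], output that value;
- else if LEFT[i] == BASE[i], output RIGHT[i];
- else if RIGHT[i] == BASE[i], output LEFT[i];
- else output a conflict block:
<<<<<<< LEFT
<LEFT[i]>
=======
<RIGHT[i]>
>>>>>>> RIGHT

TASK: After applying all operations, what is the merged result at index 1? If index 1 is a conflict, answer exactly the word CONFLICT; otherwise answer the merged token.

Final LEFT:  [echo, alpha, bravo]
Final RIGHT: [bravo, charlie, echo]
i=0: L=echo, R=bravo=BASE -> take LEFT -> echo
i=1: BASE=delta L=alpha R=charlie all differ -> CONFLICT
i=2: BASE=alpha L=bravo R=echo all differ -> CONFLICT
Index 1 -> CONFLICT

Answer: CONFLICT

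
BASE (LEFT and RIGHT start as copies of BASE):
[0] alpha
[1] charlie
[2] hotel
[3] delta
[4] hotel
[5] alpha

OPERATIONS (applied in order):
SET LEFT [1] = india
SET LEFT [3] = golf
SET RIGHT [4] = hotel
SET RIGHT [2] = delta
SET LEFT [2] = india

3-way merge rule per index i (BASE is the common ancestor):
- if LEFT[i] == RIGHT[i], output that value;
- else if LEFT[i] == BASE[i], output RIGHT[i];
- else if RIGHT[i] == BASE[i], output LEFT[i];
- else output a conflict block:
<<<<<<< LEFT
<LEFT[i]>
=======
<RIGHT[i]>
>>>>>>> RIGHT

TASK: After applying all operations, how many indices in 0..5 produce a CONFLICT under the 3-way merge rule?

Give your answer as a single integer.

Final LEFT:  [alpha, india, india, golf, hotel, alpha]
Final RIGHT: [alpha, charlie, delta, delta, hotel, alpha]
i=0: L=alpha R=alpha -> agree -> alpha
i=1: L=india, R=charlie=BASE -> take LEFT -> india
i=2: BASE=hotel L=india R=delta all differ -> CONFLICT
i=3: L=golf, R=delta=BASE -> take LEFT -> golf
i=4: L=hotel R=hotel -> agree -> hotel
i=5: L=alpha R=alpha -> agree -> alpha
Conflict count: 1

Answer: 1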